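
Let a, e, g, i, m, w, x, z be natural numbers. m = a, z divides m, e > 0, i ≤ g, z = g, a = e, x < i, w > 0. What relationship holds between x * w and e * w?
x * w < e * w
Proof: Because x < i and i ≤ g, x < g. Because m = a and a = e, m = e. z divides m, so z divides e. Since z = g, g divides e. e > 0, so g ≤ e. Since x < g, x < e. Combined with w > 0, by multiplying by a positive, x * w < e * w.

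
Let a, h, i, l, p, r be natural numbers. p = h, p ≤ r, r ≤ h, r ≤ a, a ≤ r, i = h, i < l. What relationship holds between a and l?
a < l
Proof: p = h and p ≤ r, therefore h ≤ r. Since r ≤ h, h = r. r ≤ a and a ≤ r, so r = a. Since h = r, h = a. Since i = h and i < l, h < l. Since h = a, a < l.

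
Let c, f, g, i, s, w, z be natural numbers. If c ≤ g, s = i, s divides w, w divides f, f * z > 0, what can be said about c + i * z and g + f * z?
c + i * z ≤ g + f * z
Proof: Because s divides w and w divides f, s divides f. Since s = i, i divides f. Then i * z divides f * z. f * z > 0, so i * z ≤ f * z. c ≤ g, so c + i * z ≤ g + f * z.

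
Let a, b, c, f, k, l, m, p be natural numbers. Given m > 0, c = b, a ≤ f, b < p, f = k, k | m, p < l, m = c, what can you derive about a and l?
a < l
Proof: m = c and c = b, thus m = b. f = k and a ≤ f, hence a ≤ k. k | m and m > 0, therefore k ≤ m. Since a ≤ k, a ≤ m. Since m = b, a ≤ b. Since b < p, a < p. Since p < l, a < l.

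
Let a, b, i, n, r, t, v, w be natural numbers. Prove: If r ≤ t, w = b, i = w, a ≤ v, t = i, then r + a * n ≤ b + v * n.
From t = i and i = w, t = w. Since w = b, t = b. Because r ≤ t, r ≤ b. From a ≤ v, a * n ≤ v * n. r ≤ b, so r + a * n ≤ b + v * n.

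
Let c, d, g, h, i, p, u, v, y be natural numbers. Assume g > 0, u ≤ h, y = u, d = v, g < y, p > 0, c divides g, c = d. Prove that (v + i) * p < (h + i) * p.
Because c = d and d = v, c = v. c divides g, so v divides g. Since g > 0, v ≤ g. y = u and g < y, therefore g < u. v ≤ g, so v < u. u ≤ h, so v < h. Then v + i < h + i. Combining with p > 0, by multiplying by a positive, (v + i) * p < (h + i) * p.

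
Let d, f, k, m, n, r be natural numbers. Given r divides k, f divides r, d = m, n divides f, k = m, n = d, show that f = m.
Because k = m and r divides k, r divides m. Since f divides r, f divides m. n = d and d = m, hence n = m. n divides f, so m divides f. Since f divides m, f = m.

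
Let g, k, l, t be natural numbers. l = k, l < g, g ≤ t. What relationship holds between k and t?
k < t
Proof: l = k and l < g, thus k < g. Since g ≤ t, k < t.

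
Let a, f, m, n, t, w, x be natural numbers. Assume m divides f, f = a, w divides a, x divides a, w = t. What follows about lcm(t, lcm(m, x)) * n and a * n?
lcm(t, lcm(m, x)) * n divides a * n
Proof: w = t and w divides a, so t divides a. From f = a and m divides f, m divides a. x divides a, so lcm(m, x) divides a. Since t divides a, lcm(t, lcm(m, x)) divides a. Then lcm(t, lcm(m, x)) * n divides a * n.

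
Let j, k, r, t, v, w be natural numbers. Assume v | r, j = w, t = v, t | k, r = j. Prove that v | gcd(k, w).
From t = v and t | k, v | k. r = j and j = w, so r = w. Since v | r, v | w. From v | k, v | gcd(k, w).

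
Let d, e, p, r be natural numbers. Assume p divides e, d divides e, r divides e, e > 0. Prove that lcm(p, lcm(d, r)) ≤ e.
d divides e and r divides e, therefore lcm(d, r) divides e. Since p divides e, lcm(p, lcm(d, r)) divides e. e > 0, so lcm(p, lcm(d, r)) ≤ e.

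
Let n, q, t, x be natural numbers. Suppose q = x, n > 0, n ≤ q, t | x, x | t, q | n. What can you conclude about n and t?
n = t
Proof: q | n and n > 0, thus q ≤ n. n ≤ q, so n = q. q = x, so n = x. x | t and t | x, hence x = t. Since n = x, n = t.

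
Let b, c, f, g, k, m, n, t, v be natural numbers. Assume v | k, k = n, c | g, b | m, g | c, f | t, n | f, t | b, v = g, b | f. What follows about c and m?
c | m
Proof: g | c and c | g, so g = c. From f | t and t | b, f | b. Since b | f, f = b. Because k = n and v | k, v | n. Since n | f, v | f. Since f = b, v | b. Since v = g, g | b. b | m, so g | m. g = c, so c | m.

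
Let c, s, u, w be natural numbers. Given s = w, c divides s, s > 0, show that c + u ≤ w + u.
c divides s and s > 0, therefore c ≤ s. s = w, so c ≤ w. Then c + u ≤ w + u.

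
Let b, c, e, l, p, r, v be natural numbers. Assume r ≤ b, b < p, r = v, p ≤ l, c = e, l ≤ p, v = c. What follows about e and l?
e < l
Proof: From v = c and c = e, v = e. Since p ≤ l and l ≤ p, p = l. r = v and r ≤ b, therefore v ≤ b. Since b < p, v < p. Because p = l, v < l. v = e, so e < l.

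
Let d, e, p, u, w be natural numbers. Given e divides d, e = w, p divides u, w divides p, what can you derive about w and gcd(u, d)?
w divides gcd(u, d)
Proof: Since w divides p and p divides u, w divides u. Because e = w and e divides d, w divides d. w divides u, so w divides gcd(u, d).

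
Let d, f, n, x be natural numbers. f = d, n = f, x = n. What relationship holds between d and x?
d = x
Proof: x = n and n = f, therefore x = f. From f = d, x = d. Then d = x.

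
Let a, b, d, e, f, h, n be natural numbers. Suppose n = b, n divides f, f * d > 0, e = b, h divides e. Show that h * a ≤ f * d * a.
From e = b and h divides e, h divides b. From n = b and n divides f, b divides f. Since h divides b, h divides f. Then h divides f * d. Since f * d > 0, h ≤ f * d. By multiplying by a non-negative, h * a ≤ f * d * a.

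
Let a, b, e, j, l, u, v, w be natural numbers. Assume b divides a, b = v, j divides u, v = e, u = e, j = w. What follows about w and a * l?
w divides a * l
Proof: u = e and j divides u, hence j divides e. j = w, so w divides e. b = v and b divides a, thus v divides a. v = e, so e divides a. w divides e, so w divides a. Then w divides a * l.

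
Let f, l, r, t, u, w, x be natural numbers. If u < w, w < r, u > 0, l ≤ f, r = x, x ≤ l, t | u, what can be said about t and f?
t < f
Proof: t | u and u > 0, hence t ≤ u. From r = x and w < r, w < x. Since u < w, u < x. x ≤ l and l ≤ f, thus x ≤ f. Since u < x, u < f. Since t ≤ u, t < f.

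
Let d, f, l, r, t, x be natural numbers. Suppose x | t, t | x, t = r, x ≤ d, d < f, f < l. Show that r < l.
Since x | t and t | x, x = t. Since t = r, x = r. From d < f and f < l, d < l. Since x ≤ d, x < l. Since x = r, r < l.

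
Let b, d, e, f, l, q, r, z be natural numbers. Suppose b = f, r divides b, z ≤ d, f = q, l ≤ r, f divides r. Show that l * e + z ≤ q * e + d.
Because b = f and r divides b, r divides f. Since f divides r, r = f. f = q, so r = q. Since l ≤ r, l ≤ q. By multiplying by a non-negative, l * e ≤ q * e. z ≤ d, so l * e + z ≤ q * e + d.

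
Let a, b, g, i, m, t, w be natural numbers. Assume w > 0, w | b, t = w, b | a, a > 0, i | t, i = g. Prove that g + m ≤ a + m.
From t = w and i | t, i | w. i = g, so g | w. Since w > 0, g ≤ w. w | b and b | a, so w | a. a > 0, so w ≤ a. g ≤ w, so g ≤ a. Then g + m ≤ a + m.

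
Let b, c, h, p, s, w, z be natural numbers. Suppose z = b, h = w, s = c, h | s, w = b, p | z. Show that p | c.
z = b and p | z, so p | b. s = c and h | s, therefore h | c. Since h = w, w | c. Since w = b, b | c. Since p | b, p | c.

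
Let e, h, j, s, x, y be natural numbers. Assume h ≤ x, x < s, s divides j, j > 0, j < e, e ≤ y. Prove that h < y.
h ≤ x and x < s, therefore h < s. s divides j and j > 0, therefore s ≤ j. j < e, so s < e. Since h < s, h < e. From e ≤ y, h < y.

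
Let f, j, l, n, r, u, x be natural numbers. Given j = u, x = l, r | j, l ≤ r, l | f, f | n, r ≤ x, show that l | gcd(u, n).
x = l and r ≤ x, thus r ≤ l. l ≤ r, so r = l. j = u and r | j, so r | u. Since r = l, l | u. Because l | f and f | n, l | n. l | u, so l | gcd(u, n).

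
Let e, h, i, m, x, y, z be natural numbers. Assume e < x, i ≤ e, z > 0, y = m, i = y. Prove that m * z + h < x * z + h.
From i = y and i ≤ e, y ≤ e. e < x, so y < x. Since y = m, m < x. Combined with z > 0, by multiplying by a positive, m * z < x * z. Then m * z + h < x * z + h.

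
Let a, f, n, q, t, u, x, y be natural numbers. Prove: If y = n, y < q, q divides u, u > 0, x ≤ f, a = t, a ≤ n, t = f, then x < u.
a = t and a ≤ n, therefore t ≤ n. Because q divides u and u > 0, q ≤ u. Since y < q, y < u. Since y = n, n < u. From t ≤ n, t < u. Since t = f, f < u. x ≤ f, so x < u.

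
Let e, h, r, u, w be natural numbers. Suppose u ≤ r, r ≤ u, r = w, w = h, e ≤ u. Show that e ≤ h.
From u ≤ r and r ≤ u, u = r. Since r = w, u = w. Since w = h, u = h. e ≤ u, so e ≤ h.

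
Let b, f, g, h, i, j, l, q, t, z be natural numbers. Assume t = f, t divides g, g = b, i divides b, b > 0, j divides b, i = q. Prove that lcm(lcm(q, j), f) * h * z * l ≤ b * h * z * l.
i = q and i divides b, so q divides b. j divides b, so lcm(q, j) divides b. g = b and t divides g, so t divides b. Since t = f, f divides b. Since lcm(q, j) divides b, lcm(lcm(q, j), f) divides b. Because b > 0, lcm(lcm(q, j), f) ≤ b. By multiplying by a non-negative, lcm(lcm(q, j), f) * h ≤ b * h. By multiplying by a non-negative, lcm(lcm(q, j), f) * h * z ≤ b * h * z. By multiplying by a non-negative, lcm(lcm(q, j), f) * h * z * l ≤ b * h * z * l.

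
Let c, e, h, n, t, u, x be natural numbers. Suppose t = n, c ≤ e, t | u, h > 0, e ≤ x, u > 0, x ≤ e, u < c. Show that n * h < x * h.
e ≤ x and x ≤ e, so e = x. t = n and t | u, thus n | u. Since u > 0, n ≤ u. u < c, so n < c. Since c ≤ e, n < e. e = x, so n < x. h > 0, so n * h < x * h.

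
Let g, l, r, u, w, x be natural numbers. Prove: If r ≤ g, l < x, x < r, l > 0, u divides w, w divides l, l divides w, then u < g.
w divides l and l divides w, hence w = l. Because u divides w, u divides l. l > 0, so u ≤ l. x < r and r ≤ g, therefore x < g. l < x, so l < g. u ≤ l, so u < g.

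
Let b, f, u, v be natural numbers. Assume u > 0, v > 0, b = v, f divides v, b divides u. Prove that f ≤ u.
f divides v and v > 0, thus f ≤ v. b = v and b divides u, thus v divides u. Since u > 0, v ≤ u. f ≤ v, so f ≤ u.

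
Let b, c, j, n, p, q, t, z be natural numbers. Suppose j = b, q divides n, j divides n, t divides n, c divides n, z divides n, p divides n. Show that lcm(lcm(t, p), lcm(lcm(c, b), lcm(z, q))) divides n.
t divides n and p divides n, thus lcm(t, p) divides n. Because j = b and j divides n, b divides n. Since c divides n, lcm(c, b) divides n. z divides n and q divides n, hence lcm(z, q) divides n. From lcm(c, b) divides n, lcm(lcm(c, b), lcm(z, q)) divides n. lcm(t, p) divides n, so lcm(lcm(t, p), lcm(lcm(c, b), lcm(z, q))) divides n.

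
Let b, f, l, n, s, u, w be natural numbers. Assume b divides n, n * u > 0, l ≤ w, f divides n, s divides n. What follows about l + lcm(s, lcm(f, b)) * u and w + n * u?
l + lcm(s, lcm(f, b)) * u ≤ w + n * u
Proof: f divides n and b divides n, therefore lcm(f, b) divides n. Since s divides n, lcm(s, lcm(f, b)) divides n. Then lcm(s, lcm(f, b)) * u divides n * u. Since n * u > 0, lcm(s, lcm(f, b)) * u ≤ n * u. l ≤ w, so l + lcm(s, lcm(f, b)) * u ≤ w + n * u.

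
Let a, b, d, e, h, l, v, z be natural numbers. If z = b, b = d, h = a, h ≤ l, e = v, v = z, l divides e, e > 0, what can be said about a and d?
a ≤ d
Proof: z = b and b = d, therefore z = d. h = a and h ≤ l, therefore a ≤ l. e = v and v = z, therefore e = z. l divides e and e > 0, therefore l ≤ e. Since e = z, l ≤ z. Since a ≤ l, a ≤ z. From z = d, a ≤ d.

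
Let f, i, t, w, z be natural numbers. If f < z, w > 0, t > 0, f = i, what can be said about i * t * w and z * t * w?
i * t * w < z * t * w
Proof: f = i and f < z, thus i < z. Combining with t > 0, by multiplying by a positive, i * t < z * t. Using w > 0, by multiplying by a positive, i * t * w < z * t * w.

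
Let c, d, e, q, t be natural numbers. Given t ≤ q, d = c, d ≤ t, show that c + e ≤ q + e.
From d ≤ t and t ≤ q, d ≤ q. Since d = c, c ≤ q. Then c + e ≤ q + e.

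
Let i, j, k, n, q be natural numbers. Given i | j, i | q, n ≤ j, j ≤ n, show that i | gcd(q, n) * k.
j ≤ n and n ≤ j, therefore j = n. Since i | j, i | n. i | q, so i | gcd(q, n). Then i | gcd(q, n) * k.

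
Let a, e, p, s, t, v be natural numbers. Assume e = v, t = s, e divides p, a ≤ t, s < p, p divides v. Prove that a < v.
t = s and a ≤ t, so a ≤ s. e = v and e divides p, hence v divides p. From p divides v, p = v. Since s < p, s < v. a ≤ s, so a < v.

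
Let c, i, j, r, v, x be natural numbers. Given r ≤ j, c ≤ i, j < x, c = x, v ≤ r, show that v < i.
Because r ≤ j and j < x, r < x. c = x and c ≤ i, thus x ≤ i. Because r < x, r < i. v ≤ r, so v < i.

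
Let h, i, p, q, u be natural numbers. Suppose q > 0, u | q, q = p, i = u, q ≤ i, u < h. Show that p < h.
Since u | q and q > 0, u ≤ q. i = u and q ≤ i, thus q ≤ u. Since u ≤ q, u = q. q = p, so u = p. Since u < h, p < h.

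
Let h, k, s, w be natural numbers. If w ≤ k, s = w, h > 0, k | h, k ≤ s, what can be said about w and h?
w ≤ h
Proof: s = w and k ≤ s, so k ≤ w. w ≤ k, so k = w. k | h and h > 0, therefore k ≤ h. Since k = w, w ≤ h.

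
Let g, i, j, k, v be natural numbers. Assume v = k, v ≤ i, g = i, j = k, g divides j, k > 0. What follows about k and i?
k = i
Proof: Since v = k and v ≤ i, k ≤ i. j = k and g divides j, so g divides k. g = i, so i divides k. k > 0, so i ≤ k. k ≤ i, so k = i.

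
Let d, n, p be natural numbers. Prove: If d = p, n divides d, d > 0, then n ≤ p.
n divides d and d > 0, therefore n ≤ d. Because d = p, n ≤ p.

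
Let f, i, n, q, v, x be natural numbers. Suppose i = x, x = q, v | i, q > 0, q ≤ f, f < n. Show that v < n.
i = x and x = q, thus i = q. Since v | i, v | q. q > 0, so v ≤ q. q ≤ f and f < n, thus q < n. v ≤ q, so v < n.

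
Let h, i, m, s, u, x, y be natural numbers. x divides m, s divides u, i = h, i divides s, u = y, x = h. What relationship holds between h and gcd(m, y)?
h divides gcd(m, y)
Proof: Since x = h and x divides m, h divides m. Since i = h and i divides s, h divides s. Since s divides u, h divides u. Since u = y, h divides y. Because h divides m, h divides gcd(m, y).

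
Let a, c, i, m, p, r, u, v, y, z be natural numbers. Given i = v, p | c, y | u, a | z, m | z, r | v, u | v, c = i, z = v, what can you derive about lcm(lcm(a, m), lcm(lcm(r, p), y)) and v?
lcm(lcm(a, m), lcm(lcm(r, p), y)) | v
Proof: a | z and m | z, thus lcm(a, m) | z. z = v, so lcm(a, m) | v. Because c = i and i = v, c = v. Since p | c, p | v. Since r | v, lcm(r, p) | v. Since y | u and u | v, y | v. Because lcm(r, p) | v, lcm(lcm(r, p), y) | v. lcm(a, m) | v, so lcm(lcm(a, m), lcm(lcm(r, p), y)) | v.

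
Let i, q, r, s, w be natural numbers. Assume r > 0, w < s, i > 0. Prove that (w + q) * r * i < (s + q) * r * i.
w < s, so w + q < s + q. Combined with r > 0, by multiplying by a positive, (w + q) * r < (s + q) * r. Since i > 0, by multiplying by a positive, (w + q) * r * i < (s + q) * r * i.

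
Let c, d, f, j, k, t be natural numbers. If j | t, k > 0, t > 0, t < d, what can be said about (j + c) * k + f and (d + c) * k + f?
(j + c) * k + f < (d + c) * k + f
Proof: j | t and t > 0, thus j ≤ t. t < d, so j < d. Then j + c < d + c. From k > 0, (j + c) * k < (d + c) * k. Then (j + c) * k + f < (d + c) * k + f.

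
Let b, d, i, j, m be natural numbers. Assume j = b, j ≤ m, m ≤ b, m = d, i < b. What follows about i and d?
i < d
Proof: j = b and j ≤ m, thus b ≤ m. m ≤ b, so b = m. m = d, so b = d. Since i < b, i < d.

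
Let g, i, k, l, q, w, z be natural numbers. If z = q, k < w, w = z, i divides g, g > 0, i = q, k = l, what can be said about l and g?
l < g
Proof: Since w = z and z = q, w = q. k < w, so k < q. Because k = l, l < q. Since i = q and i divides g, q divides g. Since g > 0, q ≤ g. Since l < q, l < g.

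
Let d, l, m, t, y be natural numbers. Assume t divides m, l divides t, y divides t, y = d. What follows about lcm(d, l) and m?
lcm(d, l) divides m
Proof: Since y = d and y divides t, d divides t. From l divides t, lcm(d, l) divides t. Since t divides m, lcm(d, l) divides m.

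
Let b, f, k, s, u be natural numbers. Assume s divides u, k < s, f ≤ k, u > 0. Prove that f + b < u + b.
Because f ≤ k and k < s, f < s. Since s divides u and u > 0, s ≤ u. Because f < s, f < u. Then f + b < u + b.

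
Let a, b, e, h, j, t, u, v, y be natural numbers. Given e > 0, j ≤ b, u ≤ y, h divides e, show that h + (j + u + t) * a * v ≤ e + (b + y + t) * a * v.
h divides e and e > 0, thus h ≤ e. Because j ≤ b and u ≤ y, j + u ≤ b + y. Then j + u + t ≤ b + y + t. By multiplying by a non-negative, (j + u + t) * a ≤ (b + y + t) * a. By multiplying by a non-negative, (j + u + t) * a * v ≤ (b + y + t) * a * v. Since h ≤ e, h + (j + u + t) * a * v ≤ e + (b + y + t) * a * v.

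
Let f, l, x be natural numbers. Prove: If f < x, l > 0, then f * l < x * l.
Since f < x and l > 0, by multiplying by a positive, f * l < x * l.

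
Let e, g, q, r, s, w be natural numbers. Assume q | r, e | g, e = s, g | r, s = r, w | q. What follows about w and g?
w | g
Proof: e = s and e | g, thus s | g. s = r, so r | g. Since g | r, r = g. q | r, so q | g. Since w | q, w | g.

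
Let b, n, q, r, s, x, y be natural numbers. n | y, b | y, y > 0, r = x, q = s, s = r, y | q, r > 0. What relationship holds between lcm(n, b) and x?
lcm(n, b) ≤ x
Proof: n | y and b | y, thus lcm(n, b) | y. Since y > 0, lcm(n, b) ≤ y. q = s and s = r, hence q = r. y | q, so y | r. r > 0, so y ≤ r. Since r = x, y ≤ x. Since lcm(n, b) ≤ y, lcm(n, b) ≤ x.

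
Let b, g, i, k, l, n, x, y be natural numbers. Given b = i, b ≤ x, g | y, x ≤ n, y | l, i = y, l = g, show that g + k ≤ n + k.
From b = i and i = y, b = y. l = g and y | l, thus y | g. Because g | y, y = g. b = y, so b = g. Because b ≤ x and x ≤ n, b ≤ n. b = g, so g ≤ n. Then g + k ≤ n + k.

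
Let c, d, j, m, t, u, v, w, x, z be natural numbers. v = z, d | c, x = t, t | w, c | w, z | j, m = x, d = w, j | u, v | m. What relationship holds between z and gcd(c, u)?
z | gcd(c, u)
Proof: Because m = x and x = t, m = t. v | m, so v | t. From d = w and d | c, w | c. c | w, so w = c. Since t | w, t | c. v | t, so v | c. v = z, so z | c. Because z | j and j | u, z | u. z | c, so z | gcd(c, u).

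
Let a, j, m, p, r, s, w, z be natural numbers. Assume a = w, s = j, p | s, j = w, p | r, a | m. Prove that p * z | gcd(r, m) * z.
From s = j and j = w, s = w. p | s, so p | w. a = w and a | m, so w | m. Because p | w, p | m. Since p | r, p | gcd(r, m). Then p * z | gcd(r, m) * z.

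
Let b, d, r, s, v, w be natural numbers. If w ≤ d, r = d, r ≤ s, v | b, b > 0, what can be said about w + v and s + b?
w + v ≤ s + b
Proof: r = d and r ≤ s, so d ≤ s. Since w ≤ d, w ≤ s. v | b and b > 0, hence v ≤ b. From w ≤ s, w + v ≤ s + b.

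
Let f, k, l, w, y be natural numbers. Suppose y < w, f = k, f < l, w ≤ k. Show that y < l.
f = k and f < l, so k < l. From w ≤ k, w < l. y < w, so y < l.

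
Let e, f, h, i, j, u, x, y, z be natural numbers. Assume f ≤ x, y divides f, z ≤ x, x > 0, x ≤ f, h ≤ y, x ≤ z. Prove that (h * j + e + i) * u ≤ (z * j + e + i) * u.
Since x ≤ z and z ≤ x, x = z. f ≤ x and x ≤ f, thus f = x. Since y divides f, y divides x. x > 0, so y ≤ x. Since h ≤ y, h ≤ x. Since x = z, h ≤ z. By multiplying by a non-negative, h * j ≤ z * j. Then h * j + e ≤ z * j + e. Then h * j + e + i ≤ z * j + e + i. By multiplying by a non-negative, (h * j + e + i) * u ≤ (z * j + e + i) * u.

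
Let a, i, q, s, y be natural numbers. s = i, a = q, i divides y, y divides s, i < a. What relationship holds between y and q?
y < q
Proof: s = i and y divides s, thus y divides i. Since i divides y, i = y. i < a, so y < a. From a = q, y < q.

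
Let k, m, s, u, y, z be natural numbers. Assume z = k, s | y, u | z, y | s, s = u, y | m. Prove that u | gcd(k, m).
z = k and u | z, hence u | k. y | s and s | y, thus y = s. Since s = u, y = u. y | m, so u | m. Since u | k, u | gcd(k, m).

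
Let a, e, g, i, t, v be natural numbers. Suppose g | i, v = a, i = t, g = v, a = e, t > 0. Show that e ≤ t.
v = a and a = e, thus v = e. i = t and g | i, thus g | t. Since g = v, v | t. Since t > 0, v ≤ t. v = e, so e ≤ t.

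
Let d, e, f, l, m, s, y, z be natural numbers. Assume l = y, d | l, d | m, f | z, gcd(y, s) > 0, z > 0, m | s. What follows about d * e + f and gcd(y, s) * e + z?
d * e + f ≤ gcd(y, s) * e + z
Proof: l = y and d | l, therefore d | y. From d | m and m | s, d | s. d | y, so d | gcd(y, s). gcd(y, s) > 0, so d ≤ gcd(y, s). Then d * e ≤ gcd(y, s) * e. f | z and z > 0, therefore f ≤ z. Since d * e ≤ gcd(y, s) * e, d * e + f ≤ gcd(y, s) * e + z.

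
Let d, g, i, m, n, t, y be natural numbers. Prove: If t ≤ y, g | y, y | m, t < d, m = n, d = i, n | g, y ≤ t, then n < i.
t ≤ y and y ≤ t, therefore t = y. Since m = n and y | m, y | n. n | g and g | y, so n | y. y | n, so y = n. t = y, so t = n. Because d = i and t < d, t < i. From t = n, n < i.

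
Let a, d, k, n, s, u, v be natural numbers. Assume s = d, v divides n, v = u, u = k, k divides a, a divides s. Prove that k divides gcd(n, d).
From v = u and u = k, v = k. Since v divides n, k divides n. Since k divides a and a divides s, k divides s. Since s = d, k divides d. Since k divides n, k divides gcd(n, d).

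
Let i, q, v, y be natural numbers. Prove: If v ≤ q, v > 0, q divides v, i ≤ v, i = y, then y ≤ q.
q divides v and v > 0, therefore q ≤ v. v ≤ q, so v = q. Since i = y and i ≤ v, y ≤ v. Since v = q, y ≤ q.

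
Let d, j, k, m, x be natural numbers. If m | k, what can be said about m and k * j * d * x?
m | k * j * d * x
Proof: Since m | k, m | k * j. Then m | k * j * d. Then m | k * j * d * x.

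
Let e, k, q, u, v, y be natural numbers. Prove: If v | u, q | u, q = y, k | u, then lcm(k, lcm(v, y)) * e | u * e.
q = y and q | u, so y | u. v | u, so lcm(v, y) | u. k | u, so lcm(k, lcm(v, y)) | u. Then lcm(k, lcm(v, y)) * e | u * e.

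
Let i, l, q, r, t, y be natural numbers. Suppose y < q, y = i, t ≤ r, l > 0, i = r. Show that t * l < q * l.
y = i and i = r, therefore y = r. From y < q, r < q. Since t ≤ r, t < q. Since l > 0, by multiplying by a positive, t * l < q * l.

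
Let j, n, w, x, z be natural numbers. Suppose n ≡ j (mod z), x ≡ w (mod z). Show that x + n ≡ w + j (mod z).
x ≡ w (mod z) and n ≡ j (mod z). By adding congruences, x + n ≡ w + j (mod z).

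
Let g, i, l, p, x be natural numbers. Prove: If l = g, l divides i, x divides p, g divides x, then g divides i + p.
l = g and l divides i, therefore g divides i. g divides x and x divides p, hence g divides p. Since g divides i, g divides i + p.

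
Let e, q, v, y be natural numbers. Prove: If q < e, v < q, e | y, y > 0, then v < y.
From v < q and q < e, v < e. e | y and y > 0, so e ≤ y. Since v < e, v < y.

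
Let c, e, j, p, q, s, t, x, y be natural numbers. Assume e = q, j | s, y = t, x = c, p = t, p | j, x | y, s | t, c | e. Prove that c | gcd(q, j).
e = q and c | e, thus c | q. p = t and p | j, therefore t | j. Because j | s and s | t, j | t. Since t | j, t = j. Because y = t, y = j. x | y, so x | j. x = c, so c | j. From c | q, c | gcd(q, j).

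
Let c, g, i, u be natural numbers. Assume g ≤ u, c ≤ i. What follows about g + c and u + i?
g + c ≤ u + i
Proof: g ≤ u and c ≤ i. By adding inequalities, g + c ≤ u + i.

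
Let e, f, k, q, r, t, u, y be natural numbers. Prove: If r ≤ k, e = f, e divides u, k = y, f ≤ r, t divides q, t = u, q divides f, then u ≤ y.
e = f and e divides u, therefore f divides u. t = u and t divides q, therefore u divides q. q divides f, so u divides f. f divides u, so f = u. Since k = y and r ≤ k, r ≤ y. From f ≤ r, f ≤ y. Because f = u, u ≤ y.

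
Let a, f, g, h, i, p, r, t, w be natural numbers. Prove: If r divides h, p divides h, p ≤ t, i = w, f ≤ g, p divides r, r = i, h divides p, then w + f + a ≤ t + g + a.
h divides p and p divides h, therefore h = p. Because r divides h, r divides p. p divides r, so p = r. r = i, so p = i. i = w, so p = w. Since p ≤ t, w ≤ t. f ≤ g, so w + f ≤ t + g. Then w + f + a ≤ t + g + a.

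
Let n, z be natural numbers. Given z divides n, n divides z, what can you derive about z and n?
z = n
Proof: From n divides z and z divides n, n = z. Then z = n.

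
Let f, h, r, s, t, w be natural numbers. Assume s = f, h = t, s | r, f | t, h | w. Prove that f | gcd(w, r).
Since h = t and h | w, t | w. Since f | t, f | w. Because s = f and s | r, f | r. From f | w, f | gcd(w, r).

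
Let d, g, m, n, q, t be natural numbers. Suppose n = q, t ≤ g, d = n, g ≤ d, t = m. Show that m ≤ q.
d = n and n = q, therefore d = q. Since g ≤ d, g ≤ q. Since t ≤ g, t ≤ q. t = m, so m ≤ q.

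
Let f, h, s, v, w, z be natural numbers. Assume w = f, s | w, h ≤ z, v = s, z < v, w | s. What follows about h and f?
h < f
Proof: Because s | w and w | s, s = w. Since w = f, s = f. v = s and z < v, so z < s. s = f, so z < f. Since h ≤ z, h < f.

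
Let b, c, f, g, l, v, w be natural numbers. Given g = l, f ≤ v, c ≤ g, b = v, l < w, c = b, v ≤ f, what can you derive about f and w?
f < w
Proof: c = b and b = v, so c = v. v ≤ f and f ≤ v, therefore v = f. c = v, so c = f. g = l and c ≤ g, thus c ≤ l. Since l < w, c < w. Since c = f, f < w.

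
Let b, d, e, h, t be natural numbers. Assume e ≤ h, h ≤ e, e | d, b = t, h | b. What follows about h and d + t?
h | d + t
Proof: From e ≤ h and h ≤ e, e = h. e | d, so h | d. b = t and h | b, thus h | t. h | d, so h | d + t.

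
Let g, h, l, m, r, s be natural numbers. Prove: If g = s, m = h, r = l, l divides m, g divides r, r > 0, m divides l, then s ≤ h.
l divides m and m divides l, so l = m. r = l, so r = m. Because m = h, r = h. g = s and g divides r, thus s divides r. r > 0, so s ≤ r. r = h, so s ≤ h.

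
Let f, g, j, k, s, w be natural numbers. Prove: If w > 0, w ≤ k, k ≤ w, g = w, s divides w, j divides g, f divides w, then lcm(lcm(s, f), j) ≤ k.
w ≤ k and k ≤ w, thus w = k. From s divides w and f divides w, lcm(s, f) divides w. g = w and j divides g, thus j divides w. Because lcm(s, f) divides w, lcm(lcm(s, f), j) divides w. w > 0, so lcm(lcm(s, f), j) ≤ w. w = k, so lcm(lcm(s, f), j) ≤ k.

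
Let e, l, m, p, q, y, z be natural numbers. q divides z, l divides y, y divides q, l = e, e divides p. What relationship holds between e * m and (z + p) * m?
e * m divides (z + p) * m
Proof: l divides y and y divides q, therefore l divides q. Since q divides z, l divides z. l = e, so e divides z. Since e divides p, e divides z + p. Then e * m divides (z + p) * m.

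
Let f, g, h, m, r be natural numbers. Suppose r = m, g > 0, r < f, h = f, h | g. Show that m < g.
r = m and r < f, so m < f. h = f and h | g, hence f | g. Because g > 0, f ≤ g. Since m < f, m < g.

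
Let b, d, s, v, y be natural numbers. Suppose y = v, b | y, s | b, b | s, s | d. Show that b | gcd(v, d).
y = v and b | y, hence b | v. From s | b and b | s, s = b. s | d, so b | d. Since b | v, b | gcd(v, d).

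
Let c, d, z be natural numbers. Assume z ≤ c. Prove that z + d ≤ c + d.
Since z ≤ c, by adding to both sides, z + d ≤ c + d.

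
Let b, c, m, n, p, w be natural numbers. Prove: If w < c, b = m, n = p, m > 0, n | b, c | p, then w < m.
From n = p and n | b, p | b. b = m, so p | m. Since c | p, c | m. m > 0, so c ≤ m. w < c, so w < m.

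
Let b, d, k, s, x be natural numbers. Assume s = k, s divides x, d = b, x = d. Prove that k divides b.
Because x = d and s divides x, s divides d. d = b, so s divides b. Since s = k, k divides b.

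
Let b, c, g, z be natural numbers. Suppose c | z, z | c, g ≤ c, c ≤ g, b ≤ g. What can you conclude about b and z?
b ≤ z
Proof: Because c | z and z | c, c = z. g ≤ c and c ≤ g, hence g = c. b ≤ g, so b ≤ c. c = z, so b ≤ z.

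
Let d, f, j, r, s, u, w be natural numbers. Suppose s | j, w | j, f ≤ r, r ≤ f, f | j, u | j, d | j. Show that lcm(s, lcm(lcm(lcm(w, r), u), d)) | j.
From f ≤ r and r ≤ f, f = r. f | j, so r | j. Since w | j, lcm(w, r) | j. u | j, so lcm(lcm(w, r), u) | j. d | j, so lcm(lcm(lcm(w, r), u), d) | j. Since s | j, lcm(s, lcm(lcm(lcm(w, r), u), d)) | j.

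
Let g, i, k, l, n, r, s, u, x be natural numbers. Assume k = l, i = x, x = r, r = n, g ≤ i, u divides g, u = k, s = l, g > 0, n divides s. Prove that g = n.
i = x and x = r, so i = r. Since r = n, i = n. g ≤ i, so g ≤ n. s = l and n divides s, therefore n divides l. u = k and u divides g, hence k divides g. k = l, so l divides g. n divides l, so n divides g. Since g > 0, n ≤ g. g ≤ n, so g = n.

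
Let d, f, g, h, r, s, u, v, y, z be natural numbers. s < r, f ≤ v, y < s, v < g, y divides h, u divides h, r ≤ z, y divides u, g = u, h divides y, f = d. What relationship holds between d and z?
d < z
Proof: Because h divides y and y divides h, h = y. u divides h, so u divides y. Because y divides u, u = y. g = u and v < g, therefore v < u. f ≤ v, so f < u. Because u = y, f < y. y < s and s < r, thus y < r. r ≤ z, so y < z. f < y, so f < z. f = d, so d < z.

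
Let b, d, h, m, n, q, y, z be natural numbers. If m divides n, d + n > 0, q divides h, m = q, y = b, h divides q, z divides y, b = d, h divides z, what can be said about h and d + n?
h ≤ d + n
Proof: From y = b and b = d, y = d. h divides z and z divides y, thus h divides y. y = d, so h divides d. q divides h and h divides q, therefore q = h. Since m = q, m = h. m divides n, so h divides n. Because h divides d, h divides d + n. From d + n > 0, h ≤ d + n.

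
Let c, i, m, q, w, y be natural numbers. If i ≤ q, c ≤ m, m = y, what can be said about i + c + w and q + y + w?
i + c + w ≤ q + y + w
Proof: m = y and c ≤ m, therefore c ≤ y. Then c + w ≤ y + w. i ≤ q, so i + c + w ≤ q + y + w.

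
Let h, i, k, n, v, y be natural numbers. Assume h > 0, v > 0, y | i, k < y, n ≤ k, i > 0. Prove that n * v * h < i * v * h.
n ≤ k and k < y, so n < y. y | i and i > 0, therefore y ≤ i. n < y, so n < i. Since v > 0, n * v < i * v. h > 0, so n * v * h < i * v * h.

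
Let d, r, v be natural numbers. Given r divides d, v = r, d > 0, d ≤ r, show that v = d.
r divides d and d > 0, hence r ≤ d. d ≤ r, so r = d. Because v = r, v = d.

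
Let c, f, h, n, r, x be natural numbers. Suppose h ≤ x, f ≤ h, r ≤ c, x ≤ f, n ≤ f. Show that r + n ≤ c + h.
Since h ≤ x and x ≤ f, h ≤ f. Since f ≤ h, f = h. n ≤ f, so n ≤ h. r ≤ c, so r + n ≤ c + h.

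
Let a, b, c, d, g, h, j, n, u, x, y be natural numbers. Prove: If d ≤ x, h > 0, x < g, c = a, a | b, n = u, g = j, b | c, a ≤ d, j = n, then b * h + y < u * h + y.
From c = a and b | c, b | a. a | b, so a = b. a ≤ d and d ≤ x, so a ≤ x. Since j = n and n = u, j = u. g = j and x < g, so x < j. Since j = u, x < u. From a ≤ x, a < u. Since a = b, b < u. From h > 0, b * h < u * h. Then b * h + y < u * h + y.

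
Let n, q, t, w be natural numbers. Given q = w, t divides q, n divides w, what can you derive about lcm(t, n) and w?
lcm(t, n) divides w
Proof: Because q = w and t divides q, t divides w. n divides w, so lcm(t, n) divides w.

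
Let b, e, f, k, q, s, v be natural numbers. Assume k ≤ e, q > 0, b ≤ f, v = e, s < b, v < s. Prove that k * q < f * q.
Because v = e and v < s, e < s. k ≤ e, so k < s. From s < b and b ≤ f, s < f. k < s, so k < f. From q > 0, k * q < f * q.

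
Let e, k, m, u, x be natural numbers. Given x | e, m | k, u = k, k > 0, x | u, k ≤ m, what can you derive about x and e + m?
x | e + m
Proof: m | k and k > 0, thus m ≤ k. Since k ≤ m, k = m. u = k and x | u, thus x | k. Since k = m, x | m. Since x | e, x | e + m.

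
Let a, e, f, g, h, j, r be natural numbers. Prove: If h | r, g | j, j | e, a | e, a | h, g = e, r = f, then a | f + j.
Because a | h and h | r, a | r. r = f, so a | f. g = e and g | j, so e | j. Because j | e, e = j. Since a | e, a | j. a | f, so a | f + j.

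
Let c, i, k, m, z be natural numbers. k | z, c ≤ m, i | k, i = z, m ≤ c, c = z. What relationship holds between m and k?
m = k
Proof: Since m ≤ c and c ≤ m, m = c. Since c = z, m = z. i = z and i | k, hence z | k. Since k | z, z = k. Since m = z, m = k.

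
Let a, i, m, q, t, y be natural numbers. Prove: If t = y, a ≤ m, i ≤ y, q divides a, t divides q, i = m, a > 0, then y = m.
Because t divides q and q divides a, t divides a. Since t = y, y divides a. Since a > 0, y ≤ a. From a ≤ m, y ≤ m. i = m and i ≤ y, hence m ≤ y. From y ≤ m, y = m.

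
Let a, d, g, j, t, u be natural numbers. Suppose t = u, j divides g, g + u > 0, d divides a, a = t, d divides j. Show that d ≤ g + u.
d divides j and j divides g, thus d divides g. a = t and d divides a, so d divides t. Since t = u, d divides u. d divides g, so d divides g + u. g + u > 0, so d ≤ g + u.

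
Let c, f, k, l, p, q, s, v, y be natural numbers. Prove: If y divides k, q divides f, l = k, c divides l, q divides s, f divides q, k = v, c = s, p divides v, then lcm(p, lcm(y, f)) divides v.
q divides f and f divides q, therefore q = f. c = s and c divides l, thus s divides l. Since l = k, s divides k. Since q divides s, q divides k. q = f, so f divides k. Since y divides k, lcm(y, f) divides k. From k = v, lcm(y, f) divides v. Since p divides v, lcm(p, lcm(y, f)) divides v.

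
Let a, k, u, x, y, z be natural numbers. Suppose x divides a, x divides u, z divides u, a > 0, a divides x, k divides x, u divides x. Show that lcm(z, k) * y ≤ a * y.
x divides a and a divides x, therefore x = a. Because u divides x and x divides u, u = x. Since z divides u, z divides x. Because k divides x, lcm(z, k) divides x. x = a, so lcm(z, k) divides a. Since a > 0, lcm(z, k) ≤ a. By multiplying by a non-negative, lcm(z, k) * y ≤ a * y.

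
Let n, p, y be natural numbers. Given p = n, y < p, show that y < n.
p = n and y < p. By substitution, y < n.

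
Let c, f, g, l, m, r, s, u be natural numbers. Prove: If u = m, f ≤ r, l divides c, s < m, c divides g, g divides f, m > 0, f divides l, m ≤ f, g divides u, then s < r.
l divides c and c divides g, thus l divides g. Since f divides l, f divides g. Since g divides f, g = f. u = m and g divides u, thus g divides m. Since g = f, f divides m. m > 0, so f ≤ m. m ≤ f, so f = m. Since f ≤ r, m ≤ r. Since s < m, s < r.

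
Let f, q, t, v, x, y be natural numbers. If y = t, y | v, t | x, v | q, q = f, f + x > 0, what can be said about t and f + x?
t ≤ f + x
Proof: From y = t and y | v, t | v. From q = f and v | q, v | f. t | v, so t | f. Since t | x, t | f + x. Since f + x > 0, t ≤ f + x.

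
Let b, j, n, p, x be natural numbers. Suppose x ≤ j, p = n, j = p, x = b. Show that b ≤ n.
j = p and p = n, therefore j = n. x = b and x ≤ j, thus b ≤ j. Since j = n, b ≤ n.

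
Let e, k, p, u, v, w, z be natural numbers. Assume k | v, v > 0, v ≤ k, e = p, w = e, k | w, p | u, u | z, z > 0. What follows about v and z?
v ≤ z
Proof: Since k | v and v > 0, k ≤ v. Since v ≤ k, k = v. w = e and k | w, therefore k | e. e = p, so k | p. Since p | u, k | u. u | z, so k | z. Since k = v, v | z. Since z > 0, v ≤ z.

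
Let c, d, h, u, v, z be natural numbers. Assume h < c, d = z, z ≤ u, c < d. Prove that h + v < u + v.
h < c and c < d, so h < d. d = z, so h < z. z ≤ u, so h < u. Then h + v < u + v.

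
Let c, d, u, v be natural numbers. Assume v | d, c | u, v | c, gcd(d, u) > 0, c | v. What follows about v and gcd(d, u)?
v ≤ gcd(d, u)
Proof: Since c | v and v | c, c = v. Since c | u, v | u. Since v | d, v | gcd(d, u). gcd(d, u) > 0, so v ≤ gcd(d, u).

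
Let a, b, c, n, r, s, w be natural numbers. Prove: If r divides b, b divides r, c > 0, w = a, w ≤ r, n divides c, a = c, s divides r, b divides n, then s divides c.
Since b divides r and r divides b, b = r. Since b divides n and n divides c, b divides c. Since b = r, r divides c. c > 0, so r ≤ c. w = a and a = c, so w = c. w ≤ r, so c ≤ r. r ≤ c, so r = c. Since s divides r, s divides c.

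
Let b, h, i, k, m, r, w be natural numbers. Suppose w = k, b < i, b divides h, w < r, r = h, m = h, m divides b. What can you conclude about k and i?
k < i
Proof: Since m = h and m divides b, h divides b. b divides h, so h = b. Because r = h, r = b. Because w = k and w < r, k < r. r = b, so k < b. Since b < i, k < i.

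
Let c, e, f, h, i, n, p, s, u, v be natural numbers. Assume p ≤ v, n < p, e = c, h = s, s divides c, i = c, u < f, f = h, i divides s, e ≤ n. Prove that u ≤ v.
Because f = h and h = s, f = s. Because i = c and i divides s, c divides s. s divides c, so s = c. f = s, so f = c. u < f, so u < c. e ≤ n and n < p, therefore e < p. Since p ≤ v, e < v. e = c, so c < v. Because u < c, u < v. Then u ≤ v.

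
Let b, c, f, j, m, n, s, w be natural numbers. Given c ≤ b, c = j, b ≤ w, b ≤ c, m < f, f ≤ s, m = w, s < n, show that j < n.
b ≤ c and c ≤ b, hence b = c. Because c = j, b = j. Since b ≤ w, j ≤ w. m < f and f ≤ s, therefore m < s. m = w, so w < s. s < n, so w < n. j ≤ w, so j < n.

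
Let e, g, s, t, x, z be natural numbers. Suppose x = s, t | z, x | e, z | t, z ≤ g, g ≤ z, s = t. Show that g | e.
t | z and z | t, therefore t = z. z ≤ g and g ≤ z, therefore z = g. Since t = z, t = g. x = s and x | e, so s | e. Because s = t, t | e. Since t = g, g | e.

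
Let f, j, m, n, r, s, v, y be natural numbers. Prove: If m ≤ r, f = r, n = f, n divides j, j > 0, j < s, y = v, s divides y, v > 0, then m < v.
Because n = f and n divides j, f divides j. j > 0, so f ≤ j. f = r, so r ≤ j. m ≤ r, so m ≤ j. y = v and s divides y, so s divides v. v > 0, so s ≤ v. Since j < s, j < v. m ≤ j, so m < v.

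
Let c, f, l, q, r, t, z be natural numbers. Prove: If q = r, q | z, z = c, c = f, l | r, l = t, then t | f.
l = t and l | r, hence t | r. z = c and c = f, thus z = f. q = r and q | z, so r | z. z = f, so r | f. t | r, so t | f.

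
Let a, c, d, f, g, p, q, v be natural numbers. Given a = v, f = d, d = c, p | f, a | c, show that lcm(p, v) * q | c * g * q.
Because f = d and d = c, f = c. p | f, so p | c. From a = v and a | c, v | c. p | c, so lcm(p, v) | c. Then lcm(p, v) | c * g. Then lcm(p, v) * q | c * g * q.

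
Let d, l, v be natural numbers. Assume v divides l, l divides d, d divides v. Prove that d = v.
Because v divides l and l divides d, v divides d. Since d divides v, v = d. Then d = v.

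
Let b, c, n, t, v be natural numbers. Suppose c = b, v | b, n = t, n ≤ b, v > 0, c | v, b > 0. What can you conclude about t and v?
t ≤ v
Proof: c = b and c | v, therefore b | v. From v > 0, b ≤ v. v | b and b > 0, so v ≤ b. b ≤ v, so b = v. Since n = t and n ≤ b, t ≤ b. b = v, so t ≤ v.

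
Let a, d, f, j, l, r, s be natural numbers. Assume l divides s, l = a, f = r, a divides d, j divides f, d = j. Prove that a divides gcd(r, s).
From d = j and a divides d, a divides j. Since f = r and j divides f, j divides r. Since a divides j, a divides r. Because l = a and l divides s, a divides s. From a divides r, a divides gcd(r, s).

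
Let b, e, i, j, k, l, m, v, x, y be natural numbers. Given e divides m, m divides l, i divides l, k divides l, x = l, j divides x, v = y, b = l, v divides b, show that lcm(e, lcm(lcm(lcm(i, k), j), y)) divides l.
From e divides m and m divides l, e divides l. Since i divides l and k divides l, lcm(i, k) divides l. x = l and j divides x, so j divides l. Since lcm(i, k) divides l, lcm(lcm(i, k), j) divides l. b = l and v divides b, thus v divides l. v = y, so y divides l. lcm(lcm(i, k), j) divides l, so lcm(lcm(lcm(i, k), j), y) divides l. Since e divides l, lcm(e, lcm(lcm(lcm(i, k), j), y)) divides l.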